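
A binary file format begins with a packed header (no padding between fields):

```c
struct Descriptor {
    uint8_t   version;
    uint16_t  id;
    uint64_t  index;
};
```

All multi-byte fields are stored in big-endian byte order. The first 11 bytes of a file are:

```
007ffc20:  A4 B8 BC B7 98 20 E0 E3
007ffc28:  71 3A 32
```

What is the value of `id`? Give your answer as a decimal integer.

47292

`id` follows `version` (1 byte), so it starts at byte offset 1 and occupies 2 bytes.
Bytes at offsets 1..2: B8 BC.
In big-endian order the high byte comes first in memory.
The bytes are already most-significant first: 0xB8BC.
0xB8BC = 47292.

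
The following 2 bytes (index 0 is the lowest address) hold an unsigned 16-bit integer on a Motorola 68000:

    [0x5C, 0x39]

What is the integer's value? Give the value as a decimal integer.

Big-endian stores the most-significant byte at the lowest address.
The bytes are already most-significant first: 0x5C39.
0x5C39 = 23609.

23609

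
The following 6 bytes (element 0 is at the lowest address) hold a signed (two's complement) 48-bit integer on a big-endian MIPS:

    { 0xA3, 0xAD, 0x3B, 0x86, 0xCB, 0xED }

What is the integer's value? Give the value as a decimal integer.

-101510553351187

Big-endian: lowest address holds the most-significant byte.
The bytes are already most-significant first: 0xA3AD3B86CBED.
Top bit is set, so as a signed 48-bit value this is 0xA3AD3B86CBED − 2^48 = -101510553351187.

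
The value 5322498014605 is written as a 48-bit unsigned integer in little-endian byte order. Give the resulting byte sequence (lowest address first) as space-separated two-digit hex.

8D 7D 9A 3D D7 04

5322498014605 in hexadecimal, padded to 48 bits, is 0x04D73D9A7D8D.
Split into bytes (most-significant first): 04 D7 3D 9A 7D 8D.
Little-endian: lowest address holds the least-significant byte.
So at ascending addresses the bytes are 8D 7D 9A 3D D7 04.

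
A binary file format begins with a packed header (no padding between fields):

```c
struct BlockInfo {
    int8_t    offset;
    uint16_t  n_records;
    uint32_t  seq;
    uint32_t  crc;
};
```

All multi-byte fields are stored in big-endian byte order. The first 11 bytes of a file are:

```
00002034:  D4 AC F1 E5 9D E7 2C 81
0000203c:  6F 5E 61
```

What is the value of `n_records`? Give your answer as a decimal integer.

44273

`n_records` follows `offset` (1 byte), so it starts at byte offset 1 and occupies 2 bytes.
Bytes at offsets 1..2: AC F1.
Big-endian: lowest address holds the most-significant byte.
The bytes are already most-significant first: 0xACF1.
0xACF1 = 44273.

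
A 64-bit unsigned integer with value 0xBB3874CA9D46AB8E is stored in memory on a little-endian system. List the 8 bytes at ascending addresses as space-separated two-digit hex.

Split into bytes (most-significant first): BB 38 74 CA 9D 46 AB 8E.
Little-endian stores the least-significant byte at the lowest address.
So at ascending addresses the bytes are 8E AB 46 9D CA 74 38 BB.

8E AB 46 9D CA 74 38 BB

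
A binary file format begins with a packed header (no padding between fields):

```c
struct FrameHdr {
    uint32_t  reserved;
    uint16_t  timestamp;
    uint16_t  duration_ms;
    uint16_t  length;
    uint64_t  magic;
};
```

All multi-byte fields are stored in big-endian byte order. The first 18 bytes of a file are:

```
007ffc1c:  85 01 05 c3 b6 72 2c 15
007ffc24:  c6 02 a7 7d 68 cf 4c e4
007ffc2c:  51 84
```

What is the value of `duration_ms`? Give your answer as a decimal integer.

`duration_ms` follows `reserved` (4 B), `timestamp` (2 B), so it starts at offset 4 + 2 = 6 and occupies 2 bytes.
Bytes at offsets 6..7: 2C 15.
Big-endian stores the most-significant byte at the lowest address.
The bytes are already most-significant first: 0x2C15.
0x2C15 = 11285.

11285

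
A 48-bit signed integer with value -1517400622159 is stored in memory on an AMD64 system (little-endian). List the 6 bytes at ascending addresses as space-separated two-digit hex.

B1 FB DF B3 9E FE

Two's complement of -1517400622159 in 48 bits: 1517400622159 = 0x01614C20044F; invert → 0xFE9EB3DFFBB0; add 1 → 0xFE9EB3DFFBB1.
Split into bytes (most-significant first): FE 9E B3 DF FB B1.
Little-endian: lowest address holds the least-significant byte.
So at ascending addresses the bytes are B1 FB DF B3 9E FE.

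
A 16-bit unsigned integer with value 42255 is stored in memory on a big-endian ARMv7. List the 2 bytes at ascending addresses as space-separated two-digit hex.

A5 0F

42255 in hexadecimal, padded to 16 bits, is 0xA50F.
Split into bytes (most-significant first): A5 0F.
Big-endian stores the most-significant byte at the lowest address.
So the memory order matches the most-significant-first order: A5 0F.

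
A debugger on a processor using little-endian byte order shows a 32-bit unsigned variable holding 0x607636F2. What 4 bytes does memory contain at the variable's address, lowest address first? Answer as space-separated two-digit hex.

Split into bytes (most-significant first): 60 76 36 F2.
In little-endian order the low byte comes first in memory.
So at ascending addresses the bytes are F2 36 76 60.

F2 36 76 60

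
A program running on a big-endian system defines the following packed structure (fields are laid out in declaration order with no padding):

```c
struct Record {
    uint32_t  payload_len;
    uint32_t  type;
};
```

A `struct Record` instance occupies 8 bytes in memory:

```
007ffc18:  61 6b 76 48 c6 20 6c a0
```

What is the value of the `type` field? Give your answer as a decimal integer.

3324013728

`type` follows `payload_len` (4 bytes), so it starts at byte offset 4 and occupies 4 bytes.
Bytes at offsets 4..7: C6 20 6C A0.
Big-endian stores the most-significant byte at the lowest address.
The bytes are already most-significant first: 0xC6206CA0.
0xC6206CA0 = 3324013728.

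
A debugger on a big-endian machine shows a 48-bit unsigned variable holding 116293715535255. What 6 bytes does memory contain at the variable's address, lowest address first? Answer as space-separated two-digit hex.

116293715535255 in hexadecimal, padded to 48 bits, is 0x69C4BD9AA597.
Split into bytes (most-significant first): 69 C4 BD 9A A5 97.
Big-endian stores the most-significant byte at the lowest address.
So the memory order matches the most-significant-first order: 69 C4 BD 9A A5 97.

69 C4 BD 9A A5 97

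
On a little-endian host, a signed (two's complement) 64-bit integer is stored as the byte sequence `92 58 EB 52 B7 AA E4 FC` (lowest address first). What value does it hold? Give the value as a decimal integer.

Little-endian stores the least-significant byte at the lowest address.
Reassemble most-significant byte first: FC E4 AA B7 52 EB 58 92 → 0xFCE4AAB752EB5892.
Top bit is set, so as a signed 64-bit value this is 0xFCE4AAB752EB5892 − 2^64 = -223866377114789742.

-223866377114789742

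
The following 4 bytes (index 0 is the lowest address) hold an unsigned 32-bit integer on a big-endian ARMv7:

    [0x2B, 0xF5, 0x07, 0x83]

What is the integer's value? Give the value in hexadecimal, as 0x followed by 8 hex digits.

0x2BF50783

In big-endian order the high byte comes first in memory.
The bytes are already most-significant first: 0x2BF50783.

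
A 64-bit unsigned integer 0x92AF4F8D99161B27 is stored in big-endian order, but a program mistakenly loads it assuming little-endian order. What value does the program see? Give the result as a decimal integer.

2817870840606994322

Stored big-endian, the bytes at ascending addresses are 92 AF 4F 8D 99 16 1B 27.
Read back as little-endian, the first byte is least significant, giving 0x271B16998D4FAF92.
0x271B16998D4FAF92 = 2817870840606994322.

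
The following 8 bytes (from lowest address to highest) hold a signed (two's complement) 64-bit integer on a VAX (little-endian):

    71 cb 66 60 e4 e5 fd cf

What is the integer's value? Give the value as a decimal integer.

-3459356169718019215

Little-endian stores the least-significant byte at the lowest address.
Reassemble most-significant byte first: CF FD E5 E4 60 66 CB 71 → 0xCFFDE5E46066CB71.
Top bit is set, so as a signed 64-bit value this is 0xCFFDE5E46066CB71 − 2^64 = -3459356169718019215.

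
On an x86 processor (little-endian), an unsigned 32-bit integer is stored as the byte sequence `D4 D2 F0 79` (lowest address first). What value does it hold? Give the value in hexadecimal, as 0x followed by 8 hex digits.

In little-endian order the low byte comes first in memory.
Reassemble most-significant byte first: 79 F0 D2 D4 → 0x79F0D2D4.

0x79F0D2D4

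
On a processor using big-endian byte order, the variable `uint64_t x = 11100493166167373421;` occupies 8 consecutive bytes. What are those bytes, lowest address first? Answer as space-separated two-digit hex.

9A 0C DF B8 C1 0E B6 6D

11100493166167373421 in hexadecimal, padded to 64 bits, is 0x9A0CDFB8C10EB66D.
Split into bytes (most-significant first): 9A 0C DF B8 C1 0E B6 6D.
Big-endian: lowest address holds the most-significant byte.
So the memory order matches the most-significant-first order: 9A 0C DF B8 C1 0E B6 6D.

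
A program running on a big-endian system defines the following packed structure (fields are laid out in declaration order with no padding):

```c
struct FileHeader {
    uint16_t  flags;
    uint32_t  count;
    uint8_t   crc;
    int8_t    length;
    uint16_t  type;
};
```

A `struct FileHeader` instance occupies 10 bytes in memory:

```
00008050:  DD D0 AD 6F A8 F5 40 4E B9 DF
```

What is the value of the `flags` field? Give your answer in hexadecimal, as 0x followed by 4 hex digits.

0xDDD0

`flags` is the first field, at byte offset 0, occupying 2 bytes.
Bytes at offsets 0..1: DD D0.
Big-endian stores the most-significant byte at the lowest address.
The bytes are already most-significant first: 0xDDD0.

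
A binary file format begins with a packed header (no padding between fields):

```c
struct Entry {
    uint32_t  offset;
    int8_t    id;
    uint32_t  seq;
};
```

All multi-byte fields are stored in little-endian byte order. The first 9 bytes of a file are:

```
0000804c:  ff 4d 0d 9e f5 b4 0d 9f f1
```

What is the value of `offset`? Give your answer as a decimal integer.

`offset` is the first field, at byte offset 0, occupying 4 bytes.
Bytes at offsets 0..3: FF 4D 0D 9E.
Little-endian stores the least-significant byte at the lowest address.
Reassemble most-significant byte first: 9E 0D 4D FF → 0x9E0D4DFF.
0x9E0D4DFF = 2651672063.

2651672063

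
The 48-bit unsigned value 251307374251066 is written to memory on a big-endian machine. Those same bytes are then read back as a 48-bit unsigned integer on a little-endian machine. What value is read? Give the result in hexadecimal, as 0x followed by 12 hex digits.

0x3A8CC50E90E4

251307374251066 in 48-bit hexadecimal is 0xE4900EC58C3A.
Stored big-endian, the bytes at ascending addresses are E4 90 0E C5 8C 3A.
Read back as little-endian, the first byte is least significant, giving 0x3A8CC50E90E4.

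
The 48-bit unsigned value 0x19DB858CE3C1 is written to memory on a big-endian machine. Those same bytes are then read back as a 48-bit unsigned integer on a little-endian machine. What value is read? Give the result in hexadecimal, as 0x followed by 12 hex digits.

Stored big-endian, the bytes at ascending addresses are 19 DB 85 8C E3 C1.
Read back as little-endian, the first byte is least significant, giving 0xC1E38C85DB19.

0xC1E38C85DB19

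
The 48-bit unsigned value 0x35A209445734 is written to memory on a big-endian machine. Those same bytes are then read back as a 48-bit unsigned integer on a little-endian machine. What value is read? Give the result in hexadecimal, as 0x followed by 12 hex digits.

Stored big-endian, the bytes at ascending addresses are 35 A2 09 44 57 34.
Read back as little-endian, the first byte is least significant, giving 0x34574409A235.

0x34574409A235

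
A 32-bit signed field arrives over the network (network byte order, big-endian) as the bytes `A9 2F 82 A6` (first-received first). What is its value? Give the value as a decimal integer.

-1456504154

Big-endian stores the most-significant byte at the lowest address.
The bytes are already most-significant first: 0xA92F82A6.
Top bit is set, so as a signed 32-bit value this is 0xA92F82A6 − 2^32 = -1456504154.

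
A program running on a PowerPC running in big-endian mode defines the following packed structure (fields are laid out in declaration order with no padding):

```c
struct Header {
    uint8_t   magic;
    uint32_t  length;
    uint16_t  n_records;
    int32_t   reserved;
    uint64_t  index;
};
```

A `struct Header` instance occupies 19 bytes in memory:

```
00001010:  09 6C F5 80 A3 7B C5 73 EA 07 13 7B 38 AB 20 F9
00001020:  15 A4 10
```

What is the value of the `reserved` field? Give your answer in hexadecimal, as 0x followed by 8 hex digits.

0x73EA0713

`reserved` follows `magic` (1 B), `length` (4 B), `n_records` (2 B), so it starts at offset 1 + 4 + 2 = 7 and occupies 4 bytes.
Bytes at offsets 7..10: 73 EA 07 13.
Big-endian stores the most-significant byte at the lowest address.
The bytes are already most-significant first: 0x73EA0713.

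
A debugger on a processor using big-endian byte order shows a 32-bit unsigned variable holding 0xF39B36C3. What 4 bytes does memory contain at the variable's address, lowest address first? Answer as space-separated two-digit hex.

F3 9B 36 C3

Split into bytes (most-significant first): F3 9B 36 C3.
Big-endian stores the most-significant byte at the lowest address.
So the memory order matches the most-significant-first order: F3 9B 36 C3.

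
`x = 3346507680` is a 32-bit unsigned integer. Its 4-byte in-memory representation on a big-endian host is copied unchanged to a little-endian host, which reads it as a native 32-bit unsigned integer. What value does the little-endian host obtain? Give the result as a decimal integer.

2695329735

3346507680 in 32-bit hexadecimal is 0xC777A7A0.
Stored big-endian, the bytes at ascending addresses are C7 77 A7 A0.
Read back as little-endian, the first byte is least significant, giving 0xA0A777C7.
0xA0A777C7 = 2695329735.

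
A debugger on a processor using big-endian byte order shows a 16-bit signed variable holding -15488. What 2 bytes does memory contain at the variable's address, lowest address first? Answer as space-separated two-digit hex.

Two's complement of -15488 in 16 bits: 15488 = 0x3C80; invert → 0xC37F; add 1 → 0xC380.
Split into bytes (most-significant first): C3 80.
In big-endian order the high byte comes first in memory.
So the memory order matches the most-significant-first order: C3 80.

C3 80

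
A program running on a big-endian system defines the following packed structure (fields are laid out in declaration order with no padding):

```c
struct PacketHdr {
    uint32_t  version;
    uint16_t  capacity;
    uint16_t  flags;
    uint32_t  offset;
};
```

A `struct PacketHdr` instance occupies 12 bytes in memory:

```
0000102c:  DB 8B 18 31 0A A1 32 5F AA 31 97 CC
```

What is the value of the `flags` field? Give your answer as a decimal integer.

`flags` follows `version` (4 B), `capacity` (2 B), so it starts at offset 4 + 2 = 6 and occupies 2 bytes.
Bytes at offsets 6..7: 32 5F.
In big-endian order the high byte comes first in memory.
The bytes are already most-significant first: 0x325F.
0x325F = 12895.

12895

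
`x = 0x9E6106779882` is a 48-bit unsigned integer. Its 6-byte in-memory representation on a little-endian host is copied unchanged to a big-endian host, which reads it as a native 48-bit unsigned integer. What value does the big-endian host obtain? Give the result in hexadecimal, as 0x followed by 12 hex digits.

Stored little-endian, the bytes at ascending addresses are 82 98 77 06 61 9E.
Read back as big-endian, the last byte is least significant, giving 0x82987706619E.

0x82987706619E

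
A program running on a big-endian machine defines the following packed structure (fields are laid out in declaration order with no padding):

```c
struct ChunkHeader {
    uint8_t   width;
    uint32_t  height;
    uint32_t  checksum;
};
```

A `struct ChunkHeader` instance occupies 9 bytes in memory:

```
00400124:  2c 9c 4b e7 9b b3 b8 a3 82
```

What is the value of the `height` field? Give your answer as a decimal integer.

`height` follows `width` (1 byte), so it starts at byte offset 1 and occupies 4 bytes.
Bytes at offsets 1..4: 9C 4B E7 9B.
Big-endian: lowest address holds the most-significant byte.
The bytes are already most-significant first: 0x9C4BE79B.
0x9C4BE79B = 2622220187.

2622220187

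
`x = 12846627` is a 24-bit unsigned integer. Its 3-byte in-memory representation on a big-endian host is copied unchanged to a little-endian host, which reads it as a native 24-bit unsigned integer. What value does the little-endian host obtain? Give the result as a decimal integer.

12846627 in 24-bit hexadecimal is 0xC40623.
Stored big-endian, the bytes at ascending addresses are C4 06 23.
Read back as little-endian, the first byte is least significant, giving 0x2306C4.
0x2306C4 = 2295492.

2295492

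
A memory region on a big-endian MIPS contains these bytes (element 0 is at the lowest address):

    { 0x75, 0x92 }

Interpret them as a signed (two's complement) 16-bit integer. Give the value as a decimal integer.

Big-endian: lowest address holds the most-significant byte.
The bytes are already most-significant first: 0x7592.
0x7592 = 30098.

30098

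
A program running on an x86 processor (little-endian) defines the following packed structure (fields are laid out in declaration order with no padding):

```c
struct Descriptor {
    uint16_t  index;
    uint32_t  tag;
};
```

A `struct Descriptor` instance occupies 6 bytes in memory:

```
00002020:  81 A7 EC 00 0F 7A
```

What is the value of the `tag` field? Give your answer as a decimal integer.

`tag` follows `index` (2 bytes), so it starts at byte offset 2 and occupies 4 bytes.
Bytes at offsets 2..5: EC 00 0F 7A.
Little-endian stores the least-significant byte at the lowest address.
Reassemble most-significant byte first: 7A 0F 00 EC → 0x7A0F00EC.
0x7A0F00EC = 2047803628.

2047803628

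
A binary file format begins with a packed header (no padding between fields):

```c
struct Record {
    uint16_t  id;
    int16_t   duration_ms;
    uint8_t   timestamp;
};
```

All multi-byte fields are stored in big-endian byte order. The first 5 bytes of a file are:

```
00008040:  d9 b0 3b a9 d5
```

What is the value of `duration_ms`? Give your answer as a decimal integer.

`duration_ms` follows `id` (2 bytes), so it starts at byte offset 2 and occupies 2 bytes.
Bytes at offsets 2..3: 3B A9.
Big-endian: lowest address holds the most-significant byte.
The bytes are already most-significant first: 0x3BA9.
0x3BA9 = 15273.

15273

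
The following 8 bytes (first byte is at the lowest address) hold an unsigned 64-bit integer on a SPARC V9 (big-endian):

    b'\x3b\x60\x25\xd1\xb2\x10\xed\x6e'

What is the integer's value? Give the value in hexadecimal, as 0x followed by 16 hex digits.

0x3B6025D1B210ED6E

Big-endian stores the most-significant byte at the lowest address.
The bytes are already most-significant first: 0x3B6025D1B210ED6E.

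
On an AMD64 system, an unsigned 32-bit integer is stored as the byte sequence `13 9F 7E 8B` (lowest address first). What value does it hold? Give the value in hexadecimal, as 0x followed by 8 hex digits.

Little-endian stores the least-significant byte at the lowest address.
Reassemble most-significant byte first: 8B 7E 9F 13 → 0x8B7E9F13.

0x8B7E9F13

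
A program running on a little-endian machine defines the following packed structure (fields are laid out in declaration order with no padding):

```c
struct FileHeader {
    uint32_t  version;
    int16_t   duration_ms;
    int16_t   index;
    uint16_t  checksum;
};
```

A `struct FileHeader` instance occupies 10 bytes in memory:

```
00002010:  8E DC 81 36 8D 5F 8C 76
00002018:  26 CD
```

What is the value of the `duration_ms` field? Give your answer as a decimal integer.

24461

`duration_ms` follows `version` (4 bytes), so it starts at byte offset 4 and occupies 2 bytes.
Bytes at offsets 4..5: 8D 5F.
Little-endian: lowest address holds the least-significant byte.
Reassemble most-significant byte first: 5F 8D → 0x5F8D.
0x5F8D = 24461.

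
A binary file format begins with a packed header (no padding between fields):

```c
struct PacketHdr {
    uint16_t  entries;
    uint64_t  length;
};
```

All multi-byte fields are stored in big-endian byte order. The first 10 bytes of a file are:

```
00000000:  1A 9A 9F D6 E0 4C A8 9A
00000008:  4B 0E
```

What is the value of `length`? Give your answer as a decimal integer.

11517639716897442574

`length` follows `entries` (2 bytes), so it starts at byte offset 2 and occupies 8 bytes.
Bytes at offsets 2..9: 9F D6 E0 4C A8 9A 4B 0E.
Big-endian stores the most-significant byte at the lowest address.
The bytes are already most-significant first: 0x9FD6E04CA89A4B0E.
0x9FD6E04CA89A4B0E = 11517639716897442574.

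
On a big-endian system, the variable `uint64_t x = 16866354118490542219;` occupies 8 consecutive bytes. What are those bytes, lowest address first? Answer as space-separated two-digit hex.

16866354118490542219 in hexadecimal, padded to 64 bits, is 0xEA1153B58093508B.
Split into bytes (most-significant first): EA 11 53 B5 80 93 50 8B.
In big-endian order the high byte comes first in memory.
So the memory order matches the most-significant-first order: EA 11 53 B5 80 93 50 8B.

EA 11 53 B5 80 93 50 8B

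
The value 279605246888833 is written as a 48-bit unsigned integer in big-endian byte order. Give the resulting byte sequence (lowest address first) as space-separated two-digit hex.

279605246888833 in hexadecimal, padded to 48 bits, is 0xFE4CAB6B0B81.
Split into bytes (most-significant first): FE 4C AB 6B 0B 81.
In big-endian order the high byte comes first in memory.
So the memory order matches the most-significant-first order: FE 4C AB 6B 0B 81.

FE 4C AB 6B 0B 81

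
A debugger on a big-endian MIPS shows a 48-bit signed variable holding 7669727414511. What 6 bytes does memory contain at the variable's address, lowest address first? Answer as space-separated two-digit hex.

7669727414511 in hexadecimal, padded to 48 bits, is 0x06F9BF60C8EF.
Split into bytes (most-significant first): 06 F9 BF 60 C8 EF.
In big-endian order the high byte comes first in memory.
So the memory order matches the most-significant-first order: 06 F9 BF 60 C8 EF.

06 F9 BF 60 C8 EF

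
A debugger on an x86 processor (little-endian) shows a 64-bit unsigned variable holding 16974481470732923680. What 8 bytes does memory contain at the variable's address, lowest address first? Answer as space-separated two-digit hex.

20 73 7C 85 F6 78 91 EB

16974481470732923680 in hexadecimal, padded to 64 bits, is 0xEB9178F6857C7320.
Split into bytes (most-significant first): EB 91 78 F6 85 7C 73 20.
Little-endian stores the least-significant byte at the lowest address.
So at ascending addresses the bytes are 20 73 7C 85 F6 78 91 EB.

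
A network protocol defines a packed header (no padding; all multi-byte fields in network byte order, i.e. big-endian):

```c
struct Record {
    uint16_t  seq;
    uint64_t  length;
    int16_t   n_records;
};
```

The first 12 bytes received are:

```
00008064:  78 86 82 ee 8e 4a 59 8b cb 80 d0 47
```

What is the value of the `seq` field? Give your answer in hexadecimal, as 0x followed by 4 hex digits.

`seq` is the first field, at byte offset 0, occupying 2 bytes.
Bytes at offsets 0..1: 78 86.
Big-endian: lowest address holds the most-significant byte.
The bytes are already most-significant first: 0x7886.

0x7886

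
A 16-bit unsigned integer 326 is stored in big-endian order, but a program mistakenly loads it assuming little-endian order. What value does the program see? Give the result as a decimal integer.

326 in 16-bit hexadecimal is 0x0146.
Stored big-endian, the bytes at ascending addresses are 01 46.
Read back as little-endian, the first byte is least significant, giving 0x4601.
0x4601 = 17921.

17921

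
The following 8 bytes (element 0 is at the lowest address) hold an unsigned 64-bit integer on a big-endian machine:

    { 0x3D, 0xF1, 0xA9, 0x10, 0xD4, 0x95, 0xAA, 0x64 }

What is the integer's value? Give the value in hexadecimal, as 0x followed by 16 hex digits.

0x3DF1A910D495AA64

Big-endian stores the most-significant byte at the lowest address.
The bytes are already most-significant first: 0x3DF1A910D495AA64.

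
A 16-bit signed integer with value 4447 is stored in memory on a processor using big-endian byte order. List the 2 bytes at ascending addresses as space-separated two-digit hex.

4447 in hexadecimal, padded to 16 bits, is 0x115F.
Split into bytes (most-significant first): 11 5F.
In big-endian order the high byte comes first in memory.
So the memory order matches the most-significant-first order: 11 5F.

11 5F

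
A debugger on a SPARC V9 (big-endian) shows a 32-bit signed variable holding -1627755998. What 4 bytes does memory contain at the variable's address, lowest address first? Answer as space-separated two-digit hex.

9E FA 6A 22

Two's complement of -1627755998 in 32 bits: 1627755998 = 0x610595DE; invert → 0x9EFA6A21; add 1 → 0x9EFA6A22.
Split into bytes (most-significant first): 9E FA 6A 22.
In big-endian order the high byte comes first in memory.
So the memory order matches the most-significant-first order: 9E FA 6A 22.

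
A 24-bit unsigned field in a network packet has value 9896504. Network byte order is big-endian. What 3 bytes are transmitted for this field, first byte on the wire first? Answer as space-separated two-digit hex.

9896504 in hexadecimal, padded to 24 bits, is 0x970238.
Split into bytes (most-significant first): 97 02 38.
In big-endian order the high byte comes first in memory.
So the memory order matches the most-significant-first order: 97 02 38.

97 02 38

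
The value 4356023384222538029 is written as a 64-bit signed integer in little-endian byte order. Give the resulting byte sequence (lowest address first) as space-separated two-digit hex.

2D 19 E1 51 30 B4 73 3C

4356023384222538029 in hexadecimal, padded to 64 bits, is 0x3C73B43051E1192D.
Split into bytes (most-significant first): 3C 73 B4 30 51 E1 19 2D.
Little-endian stores the least-significant byte at the lowest address.
So at ascending addresses the bytes are 2D 19 E1 51 30 B4 73 3C.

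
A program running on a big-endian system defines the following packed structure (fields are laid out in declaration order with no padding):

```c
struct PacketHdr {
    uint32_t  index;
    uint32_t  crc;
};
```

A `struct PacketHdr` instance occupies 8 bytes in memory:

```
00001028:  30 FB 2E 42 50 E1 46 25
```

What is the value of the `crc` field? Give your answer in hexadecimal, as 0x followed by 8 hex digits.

0x50E14625

`crc` follows `index` (4 bytes), so it starts at byte offset 4 and occupies 4 bytes.
Bytes at offsets 4..7: 50 E1 46 25.
Big-endian stores the most-significant byte at the lowest address.
The bytes are already most-significant first: 0x50E14625.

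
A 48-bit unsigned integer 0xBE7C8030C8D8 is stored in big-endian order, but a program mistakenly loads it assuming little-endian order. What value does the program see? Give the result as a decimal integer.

Stored big-endian, the bytes at ascending addresses are BE 7C 80 30 C8 D8.
Read back as little-endian, the first byte is least significant, giving 0xD8C830807CBE.
0xD8C830807CBE = 238354318785726.

238354318785726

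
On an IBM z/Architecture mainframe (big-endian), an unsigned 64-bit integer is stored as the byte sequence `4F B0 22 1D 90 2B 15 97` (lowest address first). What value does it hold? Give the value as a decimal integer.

Big-endian stores the most-significant byte at the lowest address.
The bytes are already most-significant first: 0x4FB0221D902B1597.
0x4FB0221D902B1597 = 5742127035265521047.

5742127035265521047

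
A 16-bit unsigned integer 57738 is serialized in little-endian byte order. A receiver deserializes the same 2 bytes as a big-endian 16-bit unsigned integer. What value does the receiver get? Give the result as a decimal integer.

57738 in 16-bit hexadecimal is 0xE18A.
Stored little-endian, the bytes at ascending addresses are 8A E1.
Read back as big-endian, the last byte is least significant, giving 0x8AE1.
0x8AE1 = 35553.

35553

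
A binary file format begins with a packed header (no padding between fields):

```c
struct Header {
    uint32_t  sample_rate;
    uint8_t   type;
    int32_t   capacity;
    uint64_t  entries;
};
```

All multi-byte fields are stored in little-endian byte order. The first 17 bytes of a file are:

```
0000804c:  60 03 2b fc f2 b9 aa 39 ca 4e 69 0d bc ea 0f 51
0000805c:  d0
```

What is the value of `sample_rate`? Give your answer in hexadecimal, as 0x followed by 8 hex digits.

0xFC2B0360

`sample_rate` is the first field, at byte offset 0, occupying 4 bytes.
Bytes at offsets 0..3: 60 03 2B FC.
In little-endian order the low byte comes first in memory.
Reassemble most-significant byte first: FC 2B 03 60 → 0xFC2B0360.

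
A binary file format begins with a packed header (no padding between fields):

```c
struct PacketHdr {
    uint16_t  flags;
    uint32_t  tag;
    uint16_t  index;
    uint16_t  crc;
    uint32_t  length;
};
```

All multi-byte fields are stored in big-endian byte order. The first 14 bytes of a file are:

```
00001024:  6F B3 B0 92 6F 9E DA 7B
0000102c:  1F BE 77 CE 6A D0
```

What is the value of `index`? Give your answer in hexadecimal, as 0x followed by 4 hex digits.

`index` follows `flags` (2 B), `tag` (4 B), so it starts at offset 2 + 4 = 6 and occupies 2 bytes.
Bytes at offsets 6..7: DA 7B.
Big-endian stores the most-significant byte at the lowest address.
The bytes are already most-significant first: 0xDA7B.

0xDA7B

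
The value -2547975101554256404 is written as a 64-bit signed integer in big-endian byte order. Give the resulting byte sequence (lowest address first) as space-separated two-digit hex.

DC A3 C6 25 17 51 95 EC

Two's complement of -2547975101554256404 in 64 bits: 2547975101554256404 = 0x235C39DAE8AE6A14; invert → 0xDCA3C625175195EB; add 1 → 0xDCA3C625175195EC.
Split into bytes (most-significant first): DC A3 C6 25 17 51 95 EC.
Big-endian: lowest address holds the most-significant byte.
So the memory order matches the most-significant-first order: DC A3 C6 25 17 51 95 EC.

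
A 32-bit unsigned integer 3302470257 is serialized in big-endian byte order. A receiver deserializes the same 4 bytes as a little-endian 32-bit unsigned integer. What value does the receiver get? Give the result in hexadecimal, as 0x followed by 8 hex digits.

3302470257 in 32-bit hexadecimal is 0xC4D7B271.
Stored big-endian, the bytes at ascending addresses are C4 D7 B2 71.
Read back as little-endian, the first byte is least significant, giving 0x71B2D7C4.

0x71B2D7C4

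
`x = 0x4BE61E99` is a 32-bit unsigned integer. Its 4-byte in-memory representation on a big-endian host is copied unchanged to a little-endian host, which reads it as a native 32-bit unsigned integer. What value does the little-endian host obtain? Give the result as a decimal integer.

Stored big-endian, the bytes at ascending addresses are 4B E6 1E 99.
Read back as little-endian, the first byte is least significant, giving 0x991EE64B.
0x991EE64B = 2568939083.

2568939083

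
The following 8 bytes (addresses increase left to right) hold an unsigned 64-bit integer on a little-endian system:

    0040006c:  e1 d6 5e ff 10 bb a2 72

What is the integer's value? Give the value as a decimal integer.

Little-endian stores the least-significant byte at the lowest address.
Reassemble most-significant byte first: 72 A2 BB 10 FF 5E D6 E1 → 0x72A2BB10FF5ED6E1.
0x72A2BB10FF5ED6E1 = 8260370348229187297.

8260370348229187297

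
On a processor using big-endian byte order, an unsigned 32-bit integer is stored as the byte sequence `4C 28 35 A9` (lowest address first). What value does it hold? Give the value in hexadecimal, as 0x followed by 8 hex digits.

0x4C2835A9

Big-endian: lowest address holds the most-significant byte.
The bytes are already most-significant first: 0x4C2835A9.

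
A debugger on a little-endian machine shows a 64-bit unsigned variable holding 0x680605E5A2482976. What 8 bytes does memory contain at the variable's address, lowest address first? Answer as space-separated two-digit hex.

76 29 48 A2 E5 05 06 68

Split into bytes (most-significant first): 68 06 05 E5 A2 48 29 76.
In little-endian order the low byte comes first in memory.
So at ascending addresses the bytes are 76 29 48 A2 E5 05 06 68.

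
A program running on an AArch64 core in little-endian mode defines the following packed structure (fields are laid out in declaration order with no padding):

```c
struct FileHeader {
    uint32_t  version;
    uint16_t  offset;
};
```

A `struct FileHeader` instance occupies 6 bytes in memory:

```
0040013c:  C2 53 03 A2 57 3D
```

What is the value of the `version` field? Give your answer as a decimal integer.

`version` is the first field, at byte offset 0, occupying 4 bytes.
Bytes at offsets 0..3: C2 53 03 A2.
In little-endian order the low byte comes first in memory.
Reassemble most-significant byte first: A2 03 53 C2 → 0xA20353C2.
0xA20353C2 = 2718127042.

2718127042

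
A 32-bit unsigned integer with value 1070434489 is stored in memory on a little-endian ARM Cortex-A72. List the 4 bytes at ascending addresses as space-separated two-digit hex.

1070434489 in hexadecimal, padded to 32 bits, is 0x3FCD88B9.
Split into bytes (most-significant first): 3F CD 88 B9.
Little-endian stores the least-significant byte at the lowest address.
So at ascending addresses the bytes are B9 88 CD 3F.

B9 88 CD 3F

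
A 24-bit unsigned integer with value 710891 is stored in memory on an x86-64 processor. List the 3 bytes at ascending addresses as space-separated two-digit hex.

710891 in hexadecimal, padded to 24 bits, is 0x0AD8EB.
Split into bytes (most-significant first): 0A D8 EB.
In little-endian order the low byte comes first in memory.
So at ascending addresses the bytes are EB D8 0A.

EB D8 0A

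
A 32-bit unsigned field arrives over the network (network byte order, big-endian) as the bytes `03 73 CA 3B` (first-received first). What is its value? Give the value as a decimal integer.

57920059

Big-endian: lowest address holds the most-significant byte.
The bytes are already most-significant first: 0x0373CA3B.
0x0373CA3B = 57920059.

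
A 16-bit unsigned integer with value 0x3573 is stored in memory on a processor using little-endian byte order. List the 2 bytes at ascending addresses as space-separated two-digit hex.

73 35

Split into bytes (most-significant first): 35 73.
Little-endian stores the least-significant byte at the lowest address.
So at ascending addresses the bytes are 73 35.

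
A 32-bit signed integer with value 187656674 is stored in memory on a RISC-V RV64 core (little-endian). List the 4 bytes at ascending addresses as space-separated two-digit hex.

E2 69 2F 0B

187656674 in hexadecimal, padded to 32 bits, is 0x0B2F69E2.
Split into bytes (most-significant first): 0B 2F 69 E2.
Little-endian stores the least-significant byte at the lowest address.
So at ascending addresses the bytes are E2 69 2F 0B.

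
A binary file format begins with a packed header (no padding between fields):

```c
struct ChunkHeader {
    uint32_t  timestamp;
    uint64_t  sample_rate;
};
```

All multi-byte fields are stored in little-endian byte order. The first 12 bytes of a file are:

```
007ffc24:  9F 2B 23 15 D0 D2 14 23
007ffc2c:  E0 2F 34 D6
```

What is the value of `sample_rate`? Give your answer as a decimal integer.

15435014462613279440

`sample_rate` follows `timestamp` (4 bytes), so it starts at byte offset 4 and occupies 8 bytes.
Bytes at offsets 4..11: D0 D2 14 23 E0 2F 34 D6.
In little-endian order the low byte comes first in memory.
Reassemble most-significant byte first: D6 34 2F E0 23 14 D2 D0 → 0xD6342FE02314D2D0.
0xD6342FE02314D2D0 = 15435014462613279440.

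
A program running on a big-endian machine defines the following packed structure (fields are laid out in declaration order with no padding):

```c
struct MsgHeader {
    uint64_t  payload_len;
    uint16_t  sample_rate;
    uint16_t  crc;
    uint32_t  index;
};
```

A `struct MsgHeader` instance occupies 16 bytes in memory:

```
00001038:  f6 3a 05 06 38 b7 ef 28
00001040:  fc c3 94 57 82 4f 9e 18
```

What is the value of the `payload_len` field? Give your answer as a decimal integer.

17742499206259011368

`payload_len` is the first field, at byte offset 0, occupying 8 bytes.
Bytes at offsets 0..7: F6 3A 05 06 38 B7 EF 28.
Big-endian stores the most-significant byte at the lowest address.
The bytes are already most-significant first: 0xF63A050638B7EF28.
0xF63A050638B7EF28 = 17742499206259011368.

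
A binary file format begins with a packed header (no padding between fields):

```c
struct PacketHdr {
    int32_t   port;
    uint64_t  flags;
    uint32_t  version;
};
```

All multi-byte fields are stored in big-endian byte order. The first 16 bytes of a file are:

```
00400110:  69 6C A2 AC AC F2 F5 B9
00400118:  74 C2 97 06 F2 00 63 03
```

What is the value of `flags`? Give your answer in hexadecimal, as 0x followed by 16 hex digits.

`flags` follows `port` (4 bytes), so it starts at byte offset 4 and occupies 8 bytes.
Bytes at offsets 4..11: AC F2 F5 B9 74 C2 97 06.
Big-endian stores the most-significant byte at the lowest address.
The bytes are already most-significant first: 0xACF2F5B974C29706.

0xACF2F5B974C29706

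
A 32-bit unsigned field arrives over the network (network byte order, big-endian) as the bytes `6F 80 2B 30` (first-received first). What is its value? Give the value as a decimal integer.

Big-endian stores the most-significant byte at the lowest address.
The bytes are already most-significant first: 0x6F802B30.
0x6F802B30 = 1870670640.

1870670640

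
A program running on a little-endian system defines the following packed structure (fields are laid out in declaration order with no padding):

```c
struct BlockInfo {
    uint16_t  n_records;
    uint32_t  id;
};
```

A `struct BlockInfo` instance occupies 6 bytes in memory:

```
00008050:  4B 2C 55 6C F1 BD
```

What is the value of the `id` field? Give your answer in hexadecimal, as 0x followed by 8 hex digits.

0xBDF16C55

`id` follows `n_records` (2 bytes), so it starts at byte offset 2 and occupies 4 bytes.
Bytes at offsets 2..5: 55 6C F1 BD.
Little-endian stores the least-significant byte at the lowest address.
Reassemble most-significant byte first: BD F1 6C 55 → 0xBDF16C55.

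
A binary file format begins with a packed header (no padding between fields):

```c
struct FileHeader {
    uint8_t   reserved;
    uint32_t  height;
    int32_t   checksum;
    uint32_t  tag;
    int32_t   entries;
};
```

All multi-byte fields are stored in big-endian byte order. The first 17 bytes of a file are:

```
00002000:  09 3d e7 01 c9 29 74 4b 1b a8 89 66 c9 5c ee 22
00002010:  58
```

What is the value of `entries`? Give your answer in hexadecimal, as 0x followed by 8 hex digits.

`entries` follows `reserved` (1 B), `height` (4 B), `checksum` (4 B), `tag` (4 B), so it starts at offset 1 + 4 + 4 + 4 = 13 and occupies 4 bytes.
Bytes at offsets 13..16: 5C EE 22 58.
Big-endian stores the most-significant byte at the lowest address.
The bytes are already most-significant first: 0x5CEE2258.

0x5CEE2258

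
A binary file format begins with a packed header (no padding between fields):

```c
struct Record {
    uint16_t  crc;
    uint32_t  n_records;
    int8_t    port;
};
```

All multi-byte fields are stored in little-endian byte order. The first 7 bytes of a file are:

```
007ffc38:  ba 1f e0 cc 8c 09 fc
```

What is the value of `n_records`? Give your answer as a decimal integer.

160222432

`n_records` follows `crc` (2 bytes), so it starts at byte offset 2 and occupies 4 bytes.
Bytes at offsets 2..5: E0 CC 8C 09.
Little-endian: lowest address holds the least-significant byte.
Reassemble most-significant byte first: 09 8C CC E0 → 0x098CCCE0.
0x098CCCE0 = 160222432.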